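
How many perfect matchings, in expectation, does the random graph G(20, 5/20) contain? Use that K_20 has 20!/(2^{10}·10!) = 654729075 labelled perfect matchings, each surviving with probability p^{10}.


K_20 has 20!/(2^{10}·10!) = 654729075 labelled perfect matchings.
For each such perfect matching H, let X_H = 1 if all 10 edges of H are present in G. Then P[X_H = 1] = p^{10} = (1/4)^{10} = 1/1048576.
Summing the indicators: E[X] = Σ_H E[X_H] = 654729075 · p^{10} = 654729075 · 1/1048576 = 654729075/1048576.
Numerically: E[X] ≈ 624.4.

E[X] = 654729075 · (1/4)^{10} = 654729075/1048576 ≈ 624.4.


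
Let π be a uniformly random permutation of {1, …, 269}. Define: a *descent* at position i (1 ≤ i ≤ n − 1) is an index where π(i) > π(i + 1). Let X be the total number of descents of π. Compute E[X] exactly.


Write X = Σ X_I over i = 1, …, 268, with X_I the indicator of one descent.
There are 268 indicators.
For each fixed i, the pair (π(i), π(i+1)) is a uniformly random ordered pair of distinct values from {1, …, 269}; by symmetry P[π(i) > π(i+1)] = 1/2.
By linearity: E[X] = 268 · (1/2) = (269 − 1) · (1/2) = 134 ≈ 134.000.

E[X] = 134 = 134.000.


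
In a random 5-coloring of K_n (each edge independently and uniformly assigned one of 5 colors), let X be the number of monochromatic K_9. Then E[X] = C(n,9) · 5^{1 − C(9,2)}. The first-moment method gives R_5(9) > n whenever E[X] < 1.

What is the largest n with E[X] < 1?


We need C(n, 9) · 5^{1 − 36} < 1, i.e. C(n, 9) < 5^{36 − 1} = 2910383045673370361328125.
Check values of n near the boundary:
  n = 2167: C(2167, 9) = 2855899084841489792706810; 2855899084841489792706810 < 2910383045673370361328125? YES
  n = 2168: C(2168, 9) = 2867804175977929537095120; 2867804175977929537095120 < 2910383045673370361328125? YES
  n = 2169: C(2169, 9) = 2879753360044504243499683; 2879753360044504243499683 < 2910383045673370361328125? YES
  n = 2170: C(2170, 9) = 2891746779868845075610510; 2891746779868845075610510 < 2910383045673370361328125? YES
  n = 2171: C(2171, 9) = 2903784578674959601827205; 2903784578674959601827205 < 2910383045673370361328125? YES
  n = 2172: C(2172, 9) = 2915866900084148060642020; 2915866900084148060642020 < 2910383045673370361328125? NO
  n = 2173: C(2173, 9) = 2927993888115921319674265; 2927993888115921319674265 < 2910383045673370361328125? NO
  n = 2174: C(2174, 9) = 2940165687188920530702934; 2940165687188920530702934 < 2910383045673370361328125? NO
The largest n with C(n, 9) < 2910383045673370361328125 is n = 2171 (where E[X] = 580756915734991920365441/582076609134674072265625 ≈ 0.998). Hence R_5(9) > 2171, i.e. R_5(9) ≥ 2172.

Largest n = 2171; hence R_5(9) > 2171.


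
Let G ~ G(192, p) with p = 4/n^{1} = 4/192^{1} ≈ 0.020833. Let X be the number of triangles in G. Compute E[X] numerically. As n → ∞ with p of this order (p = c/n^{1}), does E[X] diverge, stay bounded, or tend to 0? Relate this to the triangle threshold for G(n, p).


Number of potential triangles: C(192, 3) = 1161280.
Each occurs with probability p³ ≈ (0.020833)³ ≈ 9.0422454e-06.
By linearity: E[X] = C(192, 3)·p³ ≈ 1161280 · 9.0422454e-06 ≈ 10.50058.
Here α = 1, so p = 4/n is exactly at the triangle threshold p ~ 1/n. Asymptotically E[X] → c³/6 = 4³/6 = 32/3 ≈ 10.66667, a bounded constant. In this regime the triangle count is asymptotically Poisson(c³/6).

E[X] ≈ 10.50058; in regime p = Θ(1/n^{1}) E[X] stays bounded (at the triangle threshold p ~ 1/n).


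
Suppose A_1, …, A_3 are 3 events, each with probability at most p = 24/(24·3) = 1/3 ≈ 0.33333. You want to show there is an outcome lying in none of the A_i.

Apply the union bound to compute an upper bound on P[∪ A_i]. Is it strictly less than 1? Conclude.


Union bound: P[∪_{i=1}^{3} A_i] ≤ Σ_i P[A_i] ≤ 3·p = 3·(1/3) = 1.
Numerically: 1 ≈ 1.00000.
Is 1 < 1? NO.
Since the bound 1 is ≥ 1, the union bound is uninformative here; it does NOT by itself certify existence.

3·p = 1 ≈ 1.00000; existence NOT certified by the union bound.


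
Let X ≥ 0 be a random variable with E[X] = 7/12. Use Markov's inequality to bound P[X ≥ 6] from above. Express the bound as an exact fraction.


μ = E[X] = 7/12, a = 6.
Markov: P[X ≥ 6] ≤ μ/a = (7/12)/6 = 7/72.
Numerically: ≈ 0.097222.
(Since a = 6 > μ = 0.583333, the bound 7/72 is < 1 and informative.)

P[X ≥ 6] ≤ 7/72 ≈ 0.097222.


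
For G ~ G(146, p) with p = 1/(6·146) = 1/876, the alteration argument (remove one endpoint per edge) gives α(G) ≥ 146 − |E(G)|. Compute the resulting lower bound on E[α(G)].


E[|E(G)|] = C(146, 2)·p = 10585 · (1/876) = 145/12.
E[α(G)] ≥ n − E[|E(G)|] = 146 − 145/12 = 1607/12.
Numerically: ≈ 133.916667.
(This is only a lower bound; the true E[α(G)] may be larger.)

E[α(G)] ≥ 1607/12 ≈ 133.916667.


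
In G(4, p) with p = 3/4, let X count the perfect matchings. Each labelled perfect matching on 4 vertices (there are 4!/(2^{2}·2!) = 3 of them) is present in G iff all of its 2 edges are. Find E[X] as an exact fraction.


K_4 has 4!/(2^{2}·2!) = 3 labelled perfect matchings.
For each such perfect matching H, let X_H = 1 if all 2 edges of H are present in G. Then P[X_H = 1] = p^{2} = (3/4)^{2} = 9/16.
By linearity: E[X] = Σ_H E[X_H] = 3 · p^{2} = 3 · 9/16 = 27/16.
Numerically: E[X] ≈ 1.6875.

E[X] = 3 · (3/4)^{2} = 27/16 ≈ 1.6875.


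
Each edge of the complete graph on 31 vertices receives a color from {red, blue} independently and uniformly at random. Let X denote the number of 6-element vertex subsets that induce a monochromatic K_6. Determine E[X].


Let X = Σ_S X_S over the C(31, 6) = 736281 subsets S of size 6, where X_S = 1 if the K_6 on S is monochromatic.
For a fixed S, the K_6 on S has C(6, 2) = 15 edges. P[all 15 edges red] = (1/2)^15, and likewise for blue, so P[monochromatic] = 2·(1/2)^15 = 2^{1 − 15} = 1/16384.
By linearity: E[X] = C(31, 6) · 2^{1 − 15} = 736281 · 1/16384 = 736281/16384.
Numerically: E[X] ≈ 44.93903.

E[X] = C(31,6)·2^(1−C(6,2)) = 736281/16384 ≈ 44.93903.


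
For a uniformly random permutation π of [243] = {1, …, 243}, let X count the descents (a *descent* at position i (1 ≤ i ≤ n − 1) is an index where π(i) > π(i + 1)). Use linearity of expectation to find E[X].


Write X = Σ X_I over i = 1, …, 242, with X_I the indicator of one descent.
There are 242 indicators.
For each fixed i, the pair (π(i), π(i+1)) is a uniformly random ordered pair of distinct values from {1, …, 243}; by symmetry P[π(i) > π(i+1)] = 1/2.
By linearity: E[X] = 242 · (1/2) = (243 − 1) · (1/2) = 121 ≈ 121.00000.

E[X] = 121 = 121.00000.


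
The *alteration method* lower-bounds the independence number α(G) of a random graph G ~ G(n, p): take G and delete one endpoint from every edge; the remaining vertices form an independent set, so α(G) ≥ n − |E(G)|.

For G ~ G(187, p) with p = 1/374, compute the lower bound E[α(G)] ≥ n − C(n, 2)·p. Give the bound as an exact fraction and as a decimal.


E[|E(G)|] = C(187, 2)·p = 17391 · (1/374) = 93/2.
E[α(G)] ≥ n − E[|E(G)|] = 187 − 93/2 = 281/2.
Numerically: ≈ 140.5000.
(This is only a lower bound; the true E[α(G)] may be larger.)

E[α(G)] ≥ 281/2 ≈ 140.5000.


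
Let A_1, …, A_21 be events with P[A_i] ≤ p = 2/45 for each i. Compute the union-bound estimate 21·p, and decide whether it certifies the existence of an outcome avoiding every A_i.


Union bound: P[∪_{i=1}^{21} A_i] ≤ Σ_i P[A_i] ≤ 21·p = 21·(2/45) = 14/15.
Numerically: 14/15 ≈ 0.93333.
Is 14/15 < 1? YES.
Since P[∪ A_i] ≤ 14/15 < 1, the complement has P[∩ A_i^c] ≥ 1 − 14/15 = 1/15 > 0, so some outcome avoids every A_i.

21·p = 14/15 ≈ 0.93333; existence CERTIFIED by the union bound.


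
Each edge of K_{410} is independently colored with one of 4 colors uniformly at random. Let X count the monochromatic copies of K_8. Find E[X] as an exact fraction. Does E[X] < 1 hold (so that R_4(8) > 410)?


E[X] = C(410, 8) · 4^{1 − 28} = 18488798173326195 · 4^{−27} = 18488798173326195/18014398509481984.
As a reduced fraction: E[X] = 18488798173326195/18014398509481984 ≈ 1.02633.
Is E[X] < 1? NO.
Since E[X] ≥ 1, the first-moment bound is inconclusive at n = 410; it does NOT by itself certify R_4(8) > 410.

E[X] = 18488798173326195/18014398509481984 ≈ 1.02633; E[X] ≥ 1; first-moment method inconclusive here.


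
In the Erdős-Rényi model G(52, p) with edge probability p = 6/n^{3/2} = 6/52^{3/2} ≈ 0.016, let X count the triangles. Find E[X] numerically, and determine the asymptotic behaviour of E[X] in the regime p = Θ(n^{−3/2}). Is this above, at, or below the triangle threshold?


Number of potential triangles: C(52, 3) = 22100.
Each occurs with probability p³ ≈ (0.016)³ ≈ 4.096743e-06.
By linearity: E[X] = C(52, 3)·p³ ≈ 22100 · 4.096743e-06 ≈ 0.0905.
Since α = 3/2 > 1, p = c/n^{3/2} = o(1/n) is below the triangle threshold p ~ 1/n. Asymptotically E[X] ~ (c³/6)·n^{3(1−α)} = (6³/6)·n^{-1.5} → 0, so by Markov's inequality G has no triangles w.h.p.

E[X] ≈ 0.0905; in regime p = Θ(1/n^{3/2}) E[X] tends to 0 (below the triangle threshold p ~ 1/n).


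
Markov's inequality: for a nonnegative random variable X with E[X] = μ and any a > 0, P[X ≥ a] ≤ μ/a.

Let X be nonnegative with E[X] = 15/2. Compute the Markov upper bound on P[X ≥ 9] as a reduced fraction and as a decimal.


μ = E[X] = 15/2, a = 9.
Markov: P[X ≥ 9] ≤ μ/a = (15/2)/9 = 5/6.
Numerically: ≈ 0.833333.
(Since a = 9 > μ = 7.500000, the bound 5/6 is < 1 and informative.)

P[X ≥ 9] ≤ 5/6 ≈ 0.833333.


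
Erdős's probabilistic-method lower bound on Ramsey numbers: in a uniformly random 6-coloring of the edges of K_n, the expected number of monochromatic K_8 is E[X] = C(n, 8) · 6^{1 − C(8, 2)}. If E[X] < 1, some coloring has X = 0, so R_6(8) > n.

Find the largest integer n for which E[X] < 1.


We need C(n, 8) · 6^{1 − 28} < 1, i.e. C(n, 8) < 6^{28 − 1} = 1023490369077469249536.
Check values of n near the boundary:
  n = 1591: C(1591, 8) = 1000427749141189953870; 1000427749141189953870 < 1023490369077469249536? YES
  n = 1592: C(1592, 8) = 1005480414540892933435; 1005480414540892933435 < 1023490369077469249536? YES
  n = 1593: C(1593, 8) = 1010555394551193970323; 1010555394551193970323 < 1023490369077469249536? YES
  n = 1594: C(1594, 8) = 1015652773590544255167; 1015652773590544255167 < 1023490369077469249536? YES
  n = 1595: C(1595, 8) = 1020772636343363633895; 1020772636343363633895 < 1023490369077469249536? YES
  n = 1596: C(1596, 8) = 1025915067760710553965; 1025915067760710553965 < 1023490369077469249536? NO
  n = 1597: C(1597, 8) = 1031080153060953275445; 1031080153060953275445 < 1023490369077469249536? NO
The largest n with C(n, 8) < 1023490369077469249536 is n = 1595 (where E[X] = 113419181815929292655/113721152119718805504 ≈ 0.9973). Hence R_6(8) > 1595, i.e. R_6(8) ≥ 1596.

Largest n = 1595; hence R_6(8) > 1595.


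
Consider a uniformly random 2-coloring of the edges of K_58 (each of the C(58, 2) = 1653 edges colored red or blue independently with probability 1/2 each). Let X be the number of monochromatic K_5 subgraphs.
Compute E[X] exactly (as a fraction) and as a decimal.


Let X = Σ_S X_S over the C(58, 5) = 4582116 subsets S of size 5, where X_S = 1 if the K_5 on S is monochromatic.
For a fixed S, the K_5 on S has C(5, 2) = 10 edges. P[all 10 edges red] = (1/2)^10, and likewise for blue, so P[monochromatic] = 2·(1/2)^10 = 2^{1 − 10} = 1/512.
By linearity: E[X] = C(58, 5) · 2^{1 − 10} = 4582116 · 1/512 = 1145529/128.
Numerically: E[X] ≈ 8949.44531.

E[X] = C(58,5)·2^(1−C(5,2)) = 1145529/128 ≈ 8949.44531.


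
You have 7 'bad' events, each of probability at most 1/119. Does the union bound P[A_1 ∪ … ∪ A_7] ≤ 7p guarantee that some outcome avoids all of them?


Union bound: P[∪_{i=1}^{7} A_i] ≤ Σ_i P[A_i] ≤ 7·p = 7·(1/119) = 1/17.
Numerically: 1/17 ≈ 0.058824.
Is 1/17 < 1? YES.
Since P[∪ A_i] ≤ 1/17 < 1, the complement has P[∩ A_i^c] ≥ 1 − 1/17 = 16/17 > 0, so some outcome avoids every A_i.

7·p = 1/17 ≈ 0.058824; existence CERTIFIED by the union bound.


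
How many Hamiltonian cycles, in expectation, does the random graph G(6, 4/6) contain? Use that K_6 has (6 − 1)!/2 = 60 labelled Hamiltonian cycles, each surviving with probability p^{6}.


K_6 has (6 − 1)!/2 = 60 labelled Hamiltonian cycles.
For each such Hamiltonian cycle H, let X_H = 1 if all 6 edges of H are present in G. Then P[X_H = 1] = p^{6} = (2/3)^{6} = 64/729.
By linearity of expectation: E[X] = Σ_H E[X_H] = 60 · p^{6} = 60 · 64/729 = 1280/243.
Numerically: E[X] ≈ 5.267.

E[X] = 60 · (2/3)^{6} = 1280/243 ≈ 5.267.


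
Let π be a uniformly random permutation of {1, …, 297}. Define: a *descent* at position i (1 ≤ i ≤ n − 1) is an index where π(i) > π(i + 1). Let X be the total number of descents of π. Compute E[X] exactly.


Write X = Σ X_I over i = 1, …, 296, with X_I the indicator of one descent.
There are 296 indicators.
For each fixed i, the pair (π(i), π(i+1)) is a uniformly random ordered pair of distinct values from {1, …, 297}; by symmetry P[π(i) > π(i+1)] = 1/2.
By linearity: E[X] = 296 · (1/2) = (297 − 1) · (1/2) = 148 ≈ 148.000.

E[X] = 148 = 148.000.


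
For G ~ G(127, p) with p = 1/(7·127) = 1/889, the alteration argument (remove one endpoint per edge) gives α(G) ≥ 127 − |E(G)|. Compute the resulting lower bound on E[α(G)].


E[|E(G)|] = C(127, 2)·p = 8001 · (1/889) = 9.
E[α(G)] ≥ n − E[|E(G)|] = 127 − 9 = 118.
Numerically: ≈ 118.00000.
(This is only a lower bound; the true E[α(G)] may be larger.)

E[α(G)] ≥ 118 ≈ 118.00000.


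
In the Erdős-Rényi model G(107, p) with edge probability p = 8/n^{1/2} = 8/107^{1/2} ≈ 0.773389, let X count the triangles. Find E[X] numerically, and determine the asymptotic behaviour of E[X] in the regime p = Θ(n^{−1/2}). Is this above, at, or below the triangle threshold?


Number of potential triangles: C(107, 3) = 198485.
Each occurs with probability p³ ≈ (0.773389)³ ≈ 4.62587927e-01.
By linearity: E[X] = C(107, 3)·p³ ≈ 198485 · 4.62587927e-01 ≈ 91816.764784.
Since α = 1/2 < 1, p = c/n^{1/2} ≫ 1/n is above the triangle threshold p ~ 1/n. Asymptotically E[X] ~ (c³/6)·n^{3(1−α)} = (8³/6)·n^{1.5} → ∞; triangles are abundant w.h.p.

E[X] ≈ 91816.764784; in regime p = Θ(1/n^{1/2}) E[X] diverges (above the triangle threshold p ~ 1/n).


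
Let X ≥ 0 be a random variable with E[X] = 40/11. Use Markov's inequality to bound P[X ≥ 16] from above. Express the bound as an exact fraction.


μ = E[X] = 40/11, a = 16.
Markov: P[X ≥ 16] ≤ μ/a = (40/11)/16 = 5/22.
Numerically: ≈ 0.22727.
(Since a = 16 > μ = 3.63636, the bound 5/22 is < 1 and informative.)

P[X ≥ 16] ≤ 5/22 ≈ 0.22727.


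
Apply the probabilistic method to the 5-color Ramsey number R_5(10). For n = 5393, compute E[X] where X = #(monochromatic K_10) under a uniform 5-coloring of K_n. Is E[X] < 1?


E[X] = C(5393, 10) · 5^{1 − 45} = 5687418968154238267170642278008 · 5^{−44} = 5687418968154238267170642278008/5684341886080801486968994140625.
As a reduced fraction: E[X] = 5687418968154238267170642278008/5684341886080801486968994140625 ≈ 1.0005.
Is E[X] < 1? NO.
Since E[X] ≥ 1, the first-moment bound is inconclusive at n = 5393; it does NOT by itself certify R_5(10) > 5393.

E[X] = 5687418968154238267170642278008/5684341886080801486968994140625 ≈ 1.0005; E[X] ≥ 1; first-moment method inconclusive here.


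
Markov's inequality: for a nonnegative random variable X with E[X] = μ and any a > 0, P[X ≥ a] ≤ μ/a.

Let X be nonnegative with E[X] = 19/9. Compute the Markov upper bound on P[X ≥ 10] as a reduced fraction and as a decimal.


μ = E[X] = 19/9, a = 10.
Markov: P[X ≥ 10] ≤ μ/a = (19/9)/10 = 19/90.
Numerically: ≈ 0.21111.
(Since a = 10 > μ = 2.11111, the bound 19/90 is < 1 and informative.)

P[X ≥ 10] ≤ 19/90 ≈ 0.21111.


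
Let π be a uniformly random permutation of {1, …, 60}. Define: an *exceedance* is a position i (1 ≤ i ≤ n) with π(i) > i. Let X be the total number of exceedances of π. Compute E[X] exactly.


Write X = Σ_{i=1}^{60} X_i, where X_i = 1_{π(i) > i}.
For each fixed i, π(i) is uniform over {1, …, 60} (marginal of a uniform permutation), so P[π(i) > i] = (n − i)/n. Summing: Σ_{i=1}^{60} (n − i)/n = (0 + 1 + … + 59)/60 = 60(60 − 1)/(2·60) = (60 − 1)/2.
Hence E[X] = Σ_{i=1}^{60} (60 − i)/60 = 59/2 ≈ 29.500.

E[X] = 59/2 = 29.500.


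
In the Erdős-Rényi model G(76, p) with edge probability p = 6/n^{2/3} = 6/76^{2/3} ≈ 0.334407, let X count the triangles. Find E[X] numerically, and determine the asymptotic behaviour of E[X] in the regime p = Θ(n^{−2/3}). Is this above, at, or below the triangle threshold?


Number of potential triangles: C(76, 3) = 70300.
Each occurs with probability p³ ≈ (0.334407)³ ≈ 3.73961219e-02.
By linearity: E[X] = C(76, 3)·p³ ≈ 70300 · 3.73961219e-02 ≈ 2628.947368.
Since α = 2/3 < 1, p = c/n^{2/3} ≫ 1/n is above the triangle threshold p ~ 1/n. Asymptotically E[X] ~ (c³/6)·n^{3(1−α)} = (6³/6)·n^{1} → ∞; triangles are abundant w.h.p.

E[X] ≈ 2628.947368; in regime p = Θ(1/n^{2/3}) E[X] diverges (above the triangle threshold p ~ 1/n).


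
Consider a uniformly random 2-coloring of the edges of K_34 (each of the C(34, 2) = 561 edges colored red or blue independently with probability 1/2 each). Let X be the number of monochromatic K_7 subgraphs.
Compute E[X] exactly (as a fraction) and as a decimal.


Let X = Σ_S X_S over the C(34, 7) = 5379616 subsets S of size 7, where X_S = 1 if the K_7 on S is monochromatic.
For a fixed S, the K_7 on S has C(7, 2) = 21 edges. P[all 21 edges red] = (1/2)^21, and likewise for blue, so P[monochromatic] = 2·(1/2)^21 = 2^{1 − 21} = 1/1048576.
Summing: E[X] = C(34, 7) · 2^{1 − 21} = 5379616 · 1/1048576 = 168113/32768.
Numerically: E[X] ≈ 5.130402.

E[X] = C(34,7)·2^(1−C(7,2)) = 168113/32768 ≈ 5.130402.


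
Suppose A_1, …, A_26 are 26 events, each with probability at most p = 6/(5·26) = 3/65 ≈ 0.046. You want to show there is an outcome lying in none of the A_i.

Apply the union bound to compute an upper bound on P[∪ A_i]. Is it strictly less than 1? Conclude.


Union bound: P[∪_{i=1}^{26} A_i] ≤ Σ_i P[A_i] ≤ 26·p = 26·(3/65) = 6/5.
Numerically: 6/5 ≈ 1.200.
Is 6/5 < 1? NO.
Since the bound 6/5 is ≥ 1, the union bound is uninformative here; it does NOT by itself certify existence.

26·p = 6/5 ≈ 1.200; existence NOT certified by the union bound.


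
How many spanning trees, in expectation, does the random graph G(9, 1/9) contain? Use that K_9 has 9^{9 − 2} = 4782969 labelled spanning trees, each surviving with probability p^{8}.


K_9 has 9^{9 − 2} = 4782969 labelled spanning trees.
For each such spanning tree H, let X_H = 1 if all 8 edges of H are present in G. Then P[X_H = 1] = p^{8} = (1/9)^{8} = 1/43046721.
By linearity of expectation: E[X] = Σ_H E[X_H] = 4782969 · p^{8} = 4782969 · 1/43046721 = 1/9.
Numerically: E[X] ≈ 0.111111.

E[X] = 4782969 · (1/9)^{8} = 1/9 ≈ 0.111111.


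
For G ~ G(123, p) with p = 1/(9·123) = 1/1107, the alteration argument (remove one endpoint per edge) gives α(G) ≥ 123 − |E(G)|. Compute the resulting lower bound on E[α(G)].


E[|E(G)|] = C(123, 2)·p = 7503 · (1/1107) = 61/9.
E[α(G)] ≥ n − E[|E(G)|] = 123 − 61/9 = 1046/9.
Numerically: ≈ 116.222.
(This is only a lower bound; the true E[α(G)] may be larger.)

E[α(G)] ≥ 1046/9 ≈ 116.222.


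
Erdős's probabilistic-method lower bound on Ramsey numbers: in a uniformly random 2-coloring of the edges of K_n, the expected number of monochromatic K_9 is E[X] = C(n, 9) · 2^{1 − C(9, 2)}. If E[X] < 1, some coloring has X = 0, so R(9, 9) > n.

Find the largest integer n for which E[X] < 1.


We need C(n, 9) · 2^{1 − 36} < 1, i.e. C(n, 9) < 2^{36 − 1} = 34359738368.
Check values of n near the boundary:
  n = 64: C(64, 9) = 27540584512; 27540584512 < 34359738368? YES
  n = 65: C(65, 9) = 31966749880; 31966749880 < 34359738368? YES
  n = 66: C(66, 9) = 37014131440; 37014131440 < 34359738368? NO
  n = 67: C(67, 9) = 42757703560; 42757703560 < 34359738368? NO
  n = 68: C(68, 9) = 49280065120; 49280065120 < 34359738368? NO
The largest n with C(n, 9) < 34359738368 is n = 65 (where E[X] = 3995843735/4294967296 ≈ 0.930). Hence R(9, 9) > 65, i.e. R(9, 9) ≥ 66.

Largest n = 65; hence R(9, 9) > 65.


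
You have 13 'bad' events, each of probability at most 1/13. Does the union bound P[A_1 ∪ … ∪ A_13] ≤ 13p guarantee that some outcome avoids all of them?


Union bound: P[∪_{i=1}^{13} A_i] ≤ Σ_i P[A_i] ≤ 13·p = 13·(1/13) = 1.
Numerically: 1 ≈ 1.0000000.
Is 1 < 1? NO.
Since the bound 1 is ≥ 1, the union bound is uninformative here; it does NOT by itself certify existence.

13·p = 1 ≈ 1.0000000; existence NOT certified by the union bound.


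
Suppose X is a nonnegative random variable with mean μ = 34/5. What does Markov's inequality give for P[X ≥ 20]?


μ = E[X] = 34/5, a = 20.
Markov: P[X ≥ 20] ≤ μ/a = (34/5)/20 = 17/50.
Numerically: ≈ 0.340.
(Since a = 20 > μ = 6.800, the bound 17/50 is < 1 and informative.)

P[X ≥ 20] ≤ 17/50 ≈ 0.340.


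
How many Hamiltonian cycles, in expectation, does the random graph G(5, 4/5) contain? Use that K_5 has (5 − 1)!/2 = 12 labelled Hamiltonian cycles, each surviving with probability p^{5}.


K_5 has (5 − 1)!/2 = 12 labelled Hamiltonian cycles.
For each such Hamiltonian cycle H, let X_H = 1 if all 5 edges of H are present in G. Then P[X_H = 1] = p^{5} = (4/5)^{5} = 1024/3125.
By linearity: E[X] = Σ_H E[X_H] = 12 · p^{5} = 12 · 1024/3125 = 12288/3125.
Numerically: E[X] ≈ 3.932.

E[X] = 12 · (4/5)^{5} = 12288/3125 ≈ 3.932.


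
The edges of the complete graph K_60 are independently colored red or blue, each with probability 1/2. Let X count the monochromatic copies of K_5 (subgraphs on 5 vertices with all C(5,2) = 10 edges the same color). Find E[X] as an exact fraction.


Let X = Σ_S X_S over the C(60, 5) = 5461512 subsets S of size 5, where X_S = 1 if the K_5 on S is monochromatic.
For a fixed S, the K_5 on S has C(5, 2) = 10 edges. P[all 10 edges red] = (1/2)^10, and likewise for blue, so P[monochromatic] = 2·(1/2)^10 = 2^{1 − 10} = 1/512.
Summing: E[X] = C(60, 5) · 2^{1 − 10} = 5461512 · 1/512 = 682689/64.
Numerically: E[X] ≈ 10667.01562.

E[X] = C(60,5)·2^(1−C(5,2)) = 682689/64 ≈ 10667.01562.


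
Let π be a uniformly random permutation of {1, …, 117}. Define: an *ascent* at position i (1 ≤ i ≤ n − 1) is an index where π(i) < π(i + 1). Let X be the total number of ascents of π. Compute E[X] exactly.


Write X = Σ X_I over i = 1, …, 116, with X_I the indicator of one ascent.
There are 116 indicators.
For each fixed i, the pair (π(i), π(i+1)) is a uniformly random ordered pair of distinct values from {1, …, 117}; by symmetry P[π(i) < π(i+1)] = 1/2.
By linearity: E[X] = 116 · (1/2) = (117 − 1) · (1/2) = 58 ≈ 58.000.

E[X] = 58 = 58.000.


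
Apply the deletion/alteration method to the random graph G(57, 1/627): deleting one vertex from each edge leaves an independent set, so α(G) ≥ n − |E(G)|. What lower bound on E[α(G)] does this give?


E[|E(G)|] = C(57, 2)·p = 1596 · (1/627) = 28/11.
E[α(G)] ≥ n − E[|E(G)|] = 57 − 28/11 = 599/11.
Numerically: ≈ 54.4545.
(This is only a lower bound; the true E[α(G)] may be larger.)

E[α(G)] ≥ 599/11 ≈ 54.4545.


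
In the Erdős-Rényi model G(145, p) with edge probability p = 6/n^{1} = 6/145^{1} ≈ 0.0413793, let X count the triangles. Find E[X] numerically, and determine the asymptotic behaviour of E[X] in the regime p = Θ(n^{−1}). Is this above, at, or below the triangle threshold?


Number of potential triangles: C(145, 3) = 497640.
Each occurs with probability p³ ≈ (0.0413793)³ ≈ 7.08516134e-05.
By linearity: E[X] = C(145, 3)·p³ ≈ 497640 · 7.08516134e-05 ≈ 35.258597.
Here α = 1, so p = 6/n is exactly at the triangle threshold p ~ 1/n. Asymptotically E[X] → c³/6 = 6³/6 = 36 ≈ 36.000000, a bounded constant. In this regime the triangle count is asymptotically Poisson(c³/6).

E[X] ≈ 35.258597; in regime p = Θ(1/n^{1}) E[X] stays bounded (at the triangle threshold p ~ 1/n).


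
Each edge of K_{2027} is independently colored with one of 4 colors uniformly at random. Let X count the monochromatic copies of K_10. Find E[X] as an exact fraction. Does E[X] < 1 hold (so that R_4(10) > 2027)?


E[X] = C(2027, 10) · 4^{1 − 45} = 315586117401470604332341335 · 4^{−44} = 315586117401470604332341335/309485009821345068724781056.
As a reduced fraction: E[X] = 315586117401470604332341335/309485009821345068724781056 ≈ 1.01971.
Is E[X] < 1? NO.
Since E[X] ≥ 1, the first-moment bound is inconclusive at n = 2027; it does NOT by itself certify R_4(10) > 2027.

E[X] = 315586117401470604332341335/309485009821345068724781056 ≈ 1.01971; E[X] ≥ 1; first-moment method inconclusive here.


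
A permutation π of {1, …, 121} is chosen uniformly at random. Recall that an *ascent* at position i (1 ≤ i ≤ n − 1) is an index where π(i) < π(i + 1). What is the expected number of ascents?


Write X = Σ X_I over i = 1, …, 120, with X_I the indicator of one ascent.
There are 120 indicators.
For each fixed i, the pair (π(i), π(i+1)) is a uniformly random ordered pair of distinct values from {1, …, 121}; by symmetry P[π(i) < π(i+1)] = 1/2.
By linearity: E[X] = 120 · (1/2) = (121 − 1) · (1/2) = 60 ≈ 60.0000.

E[X] = 60 = 60.0000.


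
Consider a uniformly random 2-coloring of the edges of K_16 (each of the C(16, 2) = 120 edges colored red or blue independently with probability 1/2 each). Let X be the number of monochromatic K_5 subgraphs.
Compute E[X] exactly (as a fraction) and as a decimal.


Let X = Σ_S X_S over the C(16, 5) = 4368 subsets S of size 5, where X_S = 1 if the K_5 on S is monochromatic.
For a fixed S, the K_5 on S has C(5, 2) = 10 edges. P[all 10 edges red] = (1/2)^10, and likewise for blue, so P[monochromatic] = 2·(1/2)^10 = 2^{1 − 10} = 1/512.
By linearity: E[X] = C(16, 5) · 2^{1 − 10} = 4368 · 1/512 = 273/32.
Numerically: E[X] ≈ 8.531.

E[X] = C(16,5)·2^(1−C(5,2)) = 273/32 ≈ 8.531.


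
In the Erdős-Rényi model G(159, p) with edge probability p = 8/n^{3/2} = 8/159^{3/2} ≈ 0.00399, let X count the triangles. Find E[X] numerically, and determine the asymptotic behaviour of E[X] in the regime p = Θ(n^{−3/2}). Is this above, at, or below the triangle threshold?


Number of potential triangles: C(159, 3) = 657359.
Each occurs with probability p³ ≈ (0.00399)³ ≈ 6.35306e-08.
By linearity: E[X] = C(159, 3)·p³ ≈ 657359 · 6.35306e-08 ≈ 0.042.
Since α = 3/2 > 1, p = c/n^{3/2} = o(1/n) is below the triangle threshold p ~ 1/n. Asymptotically E[X] ~ (c³/6)·n^{3(1−α)} = (8³/6)·n^{-1.5} → 0, so by Markov's inequality G has no triangles w.h.p.

E[X] ≈ 0.042; in regime p = Θ(1/n^{3/2}) E[X] tends to 0 (below the triangle threshold p ~ 1/n).


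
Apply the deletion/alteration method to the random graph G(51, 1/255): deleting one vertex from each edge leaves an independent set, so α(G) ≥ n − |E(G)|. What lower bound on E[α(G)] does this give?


E[|E(G)|] = C(51, 2)·p = 1275 · (1/255) = 5.
E[α(G)] ≥ n − E[|E(G)|] = 51 − 5 = 46.
Numerically: ≈ 46.000000.
(This is only a lower bound; the true E[α(G)] may be larger.)

E[α(G)] ≥ 46 ≈ 46.000000.


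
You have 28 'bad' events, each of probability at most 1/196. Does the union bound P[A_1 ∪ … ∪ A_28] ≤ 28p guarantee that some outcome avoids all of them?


Union bound: P[∪_{i=1}^{28} A_i] ≤ Σ_i P[A_i] ≤ 28·p = 28·(1/196) = 1/7.
Numerically: 1/7 ≈ 0.142857.
Is 1/7 < 1? YES.
Since P[∪ A_i] ≤ 1/7 < 1, the complement has P[∩ A_i^c] ≥ 1 − 1/7 = 6/7 > 0, so some outcome avoids every A_i.

28·p = 1/7 ≈ 0.142857; existence CERTIFIED by the union bound.


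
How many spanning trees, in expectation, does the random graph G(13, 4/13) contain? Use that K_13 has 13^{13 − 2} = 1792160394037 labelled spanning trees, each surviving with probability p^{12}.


K_13 has 13^{13 − 2} = 1792160394037 labelled spanning trees.
For each such spanning tree H, let X_H = 1 if all 12 edges of H are present in G. Then P[X_H = 1] = p^{12} = (4/13)^{12} = 16777216/23298085122481.
Summing the indicators: E[X] = Σ_H E[X_H] = 1792160394037 · p^{12} = 1792160394037 · 16777216/23298085122481 = 16777216/13.
Numerically: E[X] ≈ 1.29056e+06.

E[X] = 1792160394037 · (4/13)^{12} = 16777216/13 ≈ 1.29056e+06.


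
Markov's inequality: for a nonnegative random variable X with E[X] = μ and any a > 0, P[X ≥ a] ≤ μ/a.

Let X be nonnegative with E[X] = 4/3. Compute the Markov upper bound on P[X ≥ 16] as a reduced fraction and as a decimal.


μ = E[X] = 4/3, a = 16.
Markov: P[X ≥ 16] ≤ μ/a = (4/3)/16 = 1/12.
Numerically: ≈ 0.08333.
(Since a = 16 > μ = 1.33333, the bound 1/12 is < 1 and informative.)

P[X ≥ 16] ≤ 1/12 ≈ 0.08333.


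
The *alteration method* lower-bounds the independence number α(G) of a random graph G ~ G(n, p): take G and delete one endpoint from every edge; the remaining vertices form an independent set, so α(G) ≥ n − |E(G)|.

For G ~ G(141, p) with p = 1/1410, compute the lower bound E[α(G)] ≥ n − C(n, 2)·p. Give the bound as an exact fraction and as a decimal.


E[|E(G)|] = C(141, 2)·p = 9870 · (1/1410) = 7.
E[α(G)] ≥ n − E[|E(G)|] = 141 − 7 = 134.
Numerically: ≈ 134.000000.
(This is only a lower bound; the true E[α(G)] may be larger.)

E[α(G)] ≥ 134 ≈ 134.000000.


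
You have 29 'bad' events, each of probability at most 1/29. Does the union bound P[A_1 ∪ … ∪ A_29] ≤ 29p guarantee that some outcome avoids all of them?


Union bound: P[∪_{i=1}^{29} A_i] ≤ Σ_i P[A_i] ≤ 29·p = 29·(1/29) = 1.
Numerically: 1 ≈ 1.000.
Is 1 < 1? NO.
Since the bound 1 is ≥ 1, the union bound is uninformative here; it does NOT by itself certify existence.

29·p = 1 ≈ 1.000; existence NOT certified by the union bound.


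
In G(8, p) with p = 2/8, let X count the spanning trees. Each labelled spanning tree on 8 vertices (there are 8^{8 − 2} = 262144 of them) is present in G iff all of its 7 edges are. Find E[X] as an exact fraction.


K_8 has 8^{8 − 2} = 262144 labelled spanning trees.
For each such spanning tree H, let X_H = 1 if all 7 edges of H are present in G. Then P[X_H = 1] = p^{7} = (1/4)^{7} = 1/16384.
By linearity: E[X] = Σ_H E[X_H] = 262144 · p^{7} = 262144 · 1/16384 = 16.
Numerically: E[X] ≈ 16.

E[X] = 262144 · (1/4)^{7} = 16 ≈ 16.


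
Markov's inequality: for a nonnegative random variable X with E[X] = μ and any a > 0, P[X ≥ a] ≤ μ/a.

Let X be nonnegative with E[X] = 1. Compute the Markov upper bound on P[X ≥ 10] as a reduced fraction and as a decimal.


μ = E[X] = 1, a = 10.
Markov: P[X ≥ 10] ≤ μ/a = (1)/10 = 1/10.
Numerically: ≈ 0.100.
(Since a = 10 > μ = 1.000, the bound 1/10 is < 1 and informative.)

P[X ≥ 10] ≤ 1/10 ≈ 0.100.


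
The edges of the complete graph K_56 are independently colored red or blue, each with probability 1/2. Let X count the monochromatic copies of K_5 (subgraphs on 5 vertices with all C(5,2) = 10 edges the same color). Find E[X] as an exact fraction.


Let X = Σ_S X_S over the C(56, 5) = 3819816 subsets S of size 5, where X_S = 1 if the K_5 on S is monochromatic.
For a fixed S, the K_5 on S has C(5, 2) = 10 edges. P[all 10 edges red] = (1/2)^10, and likewise for blue, so P[monochromatic] = 2·(1/2)^10 = 2^{1 − 10} = 1/512.
By linearity of expectation: E[X] = C(56, 5) · 2^{1 − 10} = 3819816 · 1/512 = 477477/64.
Numerically: E[X] ≈ 7460.578.

E[X] = C(56,5)·2^(1−C(5,2)) = 477477/64 ≈ 7460.578.


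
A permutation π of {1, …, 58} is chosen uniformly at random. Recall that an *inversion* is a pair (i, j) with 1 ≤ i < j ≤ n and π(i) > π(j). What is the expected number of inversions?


Write X = Σ X_I over the C(58, 2) = 1653 pairs i < j, with X_I the indicator of one inversion.
There are 1653 indicators.
For each fixed pair i < j, the values π(i) and π(j) are two distinct elements of {1, …, 58} in uniformly random order; by symmetry P[π(i) > π(j)] = 1/2.
By linearity: E[X] = 1653 · (1/2) = C(58, 2) · (1/2) = 1653/2 = 1653/2 ≈ 826.5000.

E[X] = 1653/2 = 826.5000.


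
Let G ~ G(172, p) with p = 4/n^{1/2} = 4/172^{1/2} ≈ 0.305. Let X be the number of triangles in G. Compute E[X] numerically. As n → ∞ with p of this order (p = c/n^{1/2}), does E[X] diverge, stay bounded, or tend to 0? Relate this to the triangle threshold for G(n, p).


Number of potential triangles: C(172, 3) = 833340.
Each occurs with probability p³ ≈ (0.305)³ ≈ 2.8371827e-02.
By linearity: E[X] = C(172, 3)·p³ ≈ 833340 · 2.8371827e-02 ≈ 23643.37834.
Since α = 1/2 < 1, p = c/n^{1/2} ≫ 1/n is above the triangle threshold p ~ 1/n. Asymptotically E[X] ~ (c³/6)·n^{3(1−α)} = (4³/6)·n^{1.5} → ∞; triangles are abundant w.h.p.

E[X] ≈ 23643.37834; in regime p = Θ(1/n^{1/2}) E[X] diverges (above the triangle threshold p ~ 1/n).


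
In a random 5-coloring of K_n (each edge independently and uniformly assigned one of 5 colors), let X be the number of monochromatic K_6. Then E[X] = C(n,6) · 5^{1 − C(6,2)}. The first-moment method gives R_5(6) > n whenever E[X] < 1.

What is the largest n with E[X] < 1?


We need C(n, 6) · 5^{1 − 15} < 1, i.e. C(n, 6) < 5^{15 − 1} = 6103515625.
Check values of n near the boundary:
  n = 129: C(129, 6) = 5688177600; 5688177600 < 6103515625? YES
  n = 130: C(130, 6) = 5963412000; 5963412000 < 6103515625? YES
  n = 131: C(131, 6) = 6249655776; 6249655776 < 6103515625? NO
The largest n with C(n, 6) < 6103515625 is n = 130 (where E[X] = 47707296/48828125 ≈ 0.9770454). Hence R_5(6) > 130, i.e. R_5(6) ≥ 131.

Largest n = 130; hence R_5(6) > 130.


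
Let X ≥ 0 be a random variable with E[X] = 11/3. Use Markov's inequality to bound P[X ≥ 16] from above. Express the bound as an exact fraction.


μ = E[X] = 11/3, a = 16.
Markov: P[X ≥ 16] ≤ μ/a = (11/3)/16 = 11/48.
Numerically: ≈ 0.22917.
(Since a = 16 > μ = 3.66667, the bound 11/48 is < 1 and informative.)

P[X ≥ 16] ≤ 11/48 ≈ 0.22917.


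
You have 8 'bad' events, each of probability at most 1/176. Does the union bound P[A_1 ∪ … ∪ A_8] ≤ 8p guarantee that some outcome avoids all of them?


Union bound: P[∪_{i=1}^{8} A_i] ≤ Σ_i P[A_i] ≤ 8·p = 8·(1/176) = 1/22.
Numerically: 1/22 ≈ 0.0454545.
Is 1/22 < 1? YES.
Since P[∪ A_i] ≤ 1/22 < 1, the complement has P[∩ A_i^c] ≥ 1 − 1/22 = 21/22 > 0, so some outcome avoids every A_i.

8·p = 1/22 ≈ 0.0454545; existence CERTIFIED by the union bound.


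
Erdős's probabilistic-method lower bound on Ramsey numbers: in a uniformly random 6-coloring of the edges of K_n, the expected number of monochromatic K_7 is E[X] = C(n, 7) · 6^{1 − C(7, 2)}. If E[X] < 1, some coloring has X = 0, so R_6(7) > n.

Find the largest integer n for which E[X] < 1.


We need C(n, 7) · 6^{1 − 21} < 1, i.e. C(n, 7) < 6^{21 − 1} = 3656158440062976.
Check values of n near the boundary:
  n = 567: C(567, 7) = 3601671315933933; 3601671315933933 < 3656158440062976? YES
  n = 568: C(568, 7) = 3646611956239704; 3646611956239704 < 3656158440062976? YES
  n = 569: C(569, 7) = 3692032389858348; 3692032389858348 < 3656158440062976? NO
  n = 570: C(570, 7) = 3737936877831720; 3737936877831720 < 3656158440062976? NO
  n = 571: C(571, 7) = 3784329711421830; 3784329711421830 < 3656158440062976? NO
The largest n with C(n, 7) < 3656158440062976 is n = 568 (where E[X] = 16882462760369/16926659444736 ≈ 0.997389). Hence R_6(7) > 568, i.e. R_6(7) ≥ 569.

Largest n = 568; hence R_6(7) > 568.


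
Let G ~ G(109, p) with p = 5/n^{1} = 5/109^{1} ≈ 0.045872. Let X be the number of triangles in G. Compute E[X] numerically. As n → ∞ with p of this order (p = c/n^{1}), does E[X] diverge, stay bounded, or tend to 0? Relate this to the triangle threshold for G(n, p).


Number of potential triangles: C(109, 3) = 209934.
Each occurs with probability p³ ≈ (0.045872)³ ≈ 9.6522935e-05.
By linearity: E[X] = C(109, 3)·p³ ≈ 209934 · 9.6522935e-05 ≈ 20.26345.
Here α = 1, so p = 5/n is exactly at the triangle threshold p ~ 1/n. Asymptotically E[X] → c³/6 = 5³/6 = 125/6 ≈ 20.83333, a bounded constant. In this regime the triangle count is asymptotically Poisson(c³/6).

E[X] ≈ 20.26345; in regime p = Θ(1/n^{1}) E[X] stays bounded (at the triangle threshold p ~ 1/n).


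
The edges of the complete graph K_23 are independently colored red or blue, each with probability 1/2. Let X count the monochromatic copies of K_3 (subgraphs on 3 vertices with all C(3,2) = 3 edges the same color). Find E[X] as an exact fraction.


Let X = Σ_S X_S over the C(23, 3) = 1771 subsets S of size 3, where X_S = 1 if the K_3 on S is monochromatic.
For a fixed S, the K_3 on S has C(3, 2) = 3 edges. P[all 3 edges red] = (1/2)^3, and likewise for blue, so P[monochromatic] = 2·(1/2)^3 = 2^{1 − 3} = 1/4.
By linearity: E[X] = C(23, 3) · 2^{1 − 3} = 1771 · 1/4 = 1771/4.
Numerically: E[X] ≈ 442.75000.

E[X] = C(23,3)·2^(1−C(3,2)) = 1771/4 ≈ 442.75000.


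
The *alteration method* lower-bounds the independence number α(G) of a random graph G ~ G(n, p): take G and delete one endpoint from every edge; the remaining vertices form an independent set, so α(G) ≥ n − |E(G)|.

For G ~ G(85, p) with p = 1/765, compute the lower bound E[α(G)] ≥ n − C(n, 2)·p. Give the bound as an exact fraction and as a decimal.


E[|E(G)|] = C(85, 2)·p = 3570 · (1/765) = 14/3.
E[α(G)] ≥ n − E[|E(G)|] = 85 − 14/3 = 241/3.
Numerically: ≈ 80.333.
(This is only a lower bound; the true E[α(G)] may be larger.)

E[α(G)] ≥ 241/3 ≈ 80.333.


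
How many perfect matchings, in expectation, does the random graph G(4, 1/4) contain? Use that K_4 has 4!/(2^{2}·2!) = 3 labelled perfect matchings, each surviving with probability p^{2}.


K_4 has 4!/(2^{2}·2!) = 3 labelled perfect matchings.
For each such perfect matching H, let X_H = 1 if all 2 edges of H are present in G. Then P[X_H = 1] = p^{2} = (1/4)^{2} = 1/16.
By linearity of expectation: E[X] = Σ_H E[X_H] = 3 · p^{2} = 3 · 1/16 = 3/16.
Numerically: E[X] ≈ 0.188.

E[X] = 3 · (1/4)^{2} = 3/16 ≈ 0.188.


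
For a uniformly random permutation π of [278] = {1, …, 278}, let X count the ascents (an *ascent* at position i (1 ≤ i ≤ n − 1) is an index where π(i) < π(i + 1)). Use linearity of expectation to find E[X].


Write X = Σ X_I over i = 1, …, 277, with X_I the indicator of one ascent.
There are 277 indicators.
For each fixed i, the pair (π(i), π(i+1)) is a uniformly random ordered pair of distinct values from {1, …, 278}; by symmetry P[π(i) < π(i+1)] = 1/2.
By linearity: E[X] = 277 · (1/2) = (278 − 1) · (1/2) = 277/2 ≈ 138.5000.

E[X] = 277/2 = 138.5000.


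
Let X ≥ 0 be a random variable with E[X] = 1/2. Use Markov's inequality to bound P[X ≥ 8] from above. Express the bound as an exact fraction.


μ = E[X] = 1/2, a = 8.
Markov: P[X ≥ 8] ≤ μ/a = (1/2)/8 = 1/16.
Numerically: ≈ 0.062.
(Since a = 8 > μ = 0.500, the bound 1/16 is < 1 and informative.)

P[X ≥ 8] ≤ 1/16 ≈ 0.062.


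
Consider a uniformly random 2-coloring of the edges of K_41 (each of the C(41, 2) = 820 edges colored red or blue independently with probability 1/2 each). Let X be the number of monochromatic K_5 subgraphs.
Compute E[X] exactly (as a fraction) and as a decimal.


Let X = Σ_S X_S over the C(41, 5) = 749398 subsets S of size 5, where X_S = 1 if the K_5 on S is monochromatic.
For a fixed S, the K_5 on S has C(5, 2) = 10 edges. P[all 10 edges red] = (1/2)^10, and likewise for blue, so P[monochromatic] = 2·(1/2)^10 = 2^{1 − 10} = 1/512.
By linearity: E[X] = C(41, 5) · 2^{1 − 10} = 749398 · 1/512 = 374699/256.
Numerically: E[X] ≈ 1463.6680.

E[X] = C(41,5)·2^(1−C(5,2)) = 374699/256 ≈ 1463.6680.
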